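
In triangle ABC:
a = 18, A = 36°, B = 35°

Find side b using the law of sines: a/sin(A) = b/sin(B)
a/sin(A) = b/sin(B)  ⇒  b = a·sin(B)/sin(A) = 18·sin(35°)/sin(36°)
sin(35°) ≈ 0.573576, sin(36°) ≈ 0.587785
b ≈ 18·0.573576/0.587785 ≈ 10.3244/0.587785 ≈ 17.5649

b = 17.56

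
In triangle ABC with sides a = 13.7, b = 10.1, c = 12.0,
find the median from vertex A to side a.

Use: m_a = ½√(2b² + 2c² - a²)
m_a = ½√(2·10.1² + 2·12.0² − 13.7²) = ½√(2·102.01 + 2·144 − 187.69) = ½√(204.02 + 288 − 187.69) = ½√304.33
√304.33 ≈ 17.4451, so m_a ≈ 8.72253

m_a = 8.723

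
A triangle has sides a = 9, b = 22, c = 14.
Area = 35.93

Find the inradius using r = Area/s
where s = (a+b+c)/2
s = (9 + 22 + 14)/2 = 45/2 = 22.5
r = Area/s = 35.93/22.5 ≈ 1.59689

r = 1.597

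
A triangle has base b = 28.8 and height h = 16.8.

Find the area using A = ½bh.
A = ½·b·h = ½·28.8·16.8 = ½·483.84 = 241.92

Area = 241.92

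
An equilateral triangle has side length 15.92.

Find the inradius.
r = Area/s with s the semi-perimeter.
Area = (√3/4)·15.92² = (√3/4)·253.4464 ≈ 0.433013·253.4464 ≈ 109.746
s = 3·15.92/2 = 23.88
r ≈ 109.746/23.88 ≈ 4.59571
(Equivalently r = side/(2√3) = 15.92/3.4641 ≈ 4.59571.)

r = 4.596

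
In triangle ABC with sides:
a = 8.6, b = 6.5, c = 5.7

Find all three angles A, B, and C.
Law of cosines for each angle (a² = 73.96, b² = 42.25, c² = 32.49):
cos(A) = (b² + c² − a²)/(2bc) = (42.25 + 32.49 − 73.96)/(2·6.5·5.7) = 0.78/74.1 ≈ 0.0105263  ⇒  A ≈ 89.3969°
cos(B) = (a² + c² − b²)/(2ac) = (73.96 + 32.49 − 42.25)/(2·8.6·5.7) = 64.2/98.04 ≈ 0.654835  ⇒  B ≈ 49.0929°
cos(C) = (a² + b² − c²)/(2ab) = (73.96 + 42.25 − 32.49)/(2·8.6·6.5) = 83.72/111.8 ≈ 0.748837  ⇒  C ≈ 41.5102°
Check: A + B + C ≈ 180°

A = 89.4°, B = 49.09°, C = 41.51°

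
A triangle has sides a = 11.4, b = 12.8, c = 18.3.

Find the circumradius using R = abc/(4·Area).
First find the area with Heron's formula.
s = (11.4 + 12.8 + 18.3)/2 = 21.25
Area = √(s(s−a)(s−b)(s−c)) = √(21.25·9.85·8.45·2.95) ≈ √5217.64 ≈ 72.2332
abc = 11.4·12.8·18.3 = 2670.336
R = abc/(4·Area) ≈ 2670.336/(4·72.2332) = 2670.336/288.933 ≈ 9.24206

R = 9.242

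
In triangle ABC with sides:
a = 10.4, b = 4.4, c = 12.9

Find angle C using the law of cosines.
c² = a² + b² − 2ab·cos(C)  ⇒  cos(C) = (a² + b² − c²)/(2ab)
cos(C) = (10.4² + 4.4² − 12.9²)/(2·10.4·4.4) = (108.16 + 19.36 − 166.41)/91.52 = -38.89/91.52 ≈ -0.424934
C = arccos(-0.424934) ≈ 115.147°

C = 115.1°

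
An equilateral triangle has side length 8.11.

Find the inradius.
r = Area/s with s the semi-perimeter.
Area = (√3/4)·8.11² = (√3/4)·65.7721 ≈ 0.433013·65.7721 ≈ 28.4802
s = 3·8.11/2 = 12.165
r ≈ 28.4802/12.165 ≈ 2.34116
(Equivalently r = side/(2√3) = 8.11/3.4641 ≈ 2.34116.)

r = 2.341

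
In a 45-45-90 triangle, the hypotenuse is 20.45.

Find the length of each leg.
In a 45-45-90 triangle hypotenuse = leg·√2, so leg = hypotenuse/√2.
Leg = 20.45/√2 ≈ 20.45/1.41421 ≈ 14.4603

Each leg = 14.46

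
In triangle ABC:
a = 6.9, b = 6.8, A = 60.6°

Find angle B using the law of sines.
a/sin(A) = b/sin(B)  ⇒  sin(B) = b·sin(A)/a = 6.8·sin(60.6°)/6.9
sin(60.6°) ≈ 0.871214
sin(B) ≈ 6.8·0.871214/6.9 ≈ 5.92425/6.9 ≈ 0.858588
B = arcsin(0.858588) ≈ 59.1584°
(Since b ≤ a we need B ≤ A, so the obtuse alternative 180° − 59.1584° ≈ 120.842° is rejected.)

B = 59.16°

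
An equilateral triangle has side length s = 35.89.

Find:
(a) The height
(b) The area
(a) The height splits the triangle into two 30-60-90 halves: h = s·√3/2 = 35.89·1.73205/2 ≈ 62.1633/2 ≈ 31.0817
(b) Area = (√3/4)·s² = (√3/4)·35.89² = (√3/4)·1288.0921 ≈ 0.433013·1288.0921 ≈ 557.76

Height = 31.08, Area = 557.8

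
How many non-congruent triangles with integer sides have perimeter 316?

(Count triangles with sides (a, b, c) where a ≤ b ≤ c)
Let a ≤ b ≤ c with a + b + c = 316. The only binding inequality is a + b > c, i.e. 316 − c > c, so c < 316/2; and c ≥ 316/3 since c is the largest side.
So 106 ≤ c ≤ 157. For each c, b runs from ⌈(316 − c)/2⌉ up to c (then a = 316 − b − c satisfies 1 ≤ a ≤ b automatically), giving c − ⌈(316 − c)/2⌉ + 1 choices.
Summing over c: 2 + 3 + 5 + 6 + … + 77 + 78  (52 terms, c = 106, …, 157) = 2080
Check (closed form: nearest integer to p²/48 for even p, (p+3)²/48 for odd p): 316²/48 = 99856/48 ≈ 2080.33 → 2080

2080 triangles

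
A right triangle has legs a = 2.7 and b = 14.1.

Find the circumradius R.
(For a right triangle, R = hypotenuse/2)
Hypotenuse c = √(a² + b²) = √(7.29 + 198.81) = √206.1 ≈ 14.3562
R = c/2 ≈ 14.3562/2 ≈ 7.17809

R = 7.178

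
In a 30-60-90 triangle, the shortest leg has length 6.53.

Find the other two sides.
In a 30-60-90 triangle the sides are in ratio 1 : √3 : 2 (short leg : long leg : hypotenuse).
Long leg = 6.53·√3 ≈ 6.53·1.73205 ≈ 11.3103
Hypotenuse = 2·6.53 = 13.06

Long leg = 6.53√3 = 11.31, Hypotenuse = 13.06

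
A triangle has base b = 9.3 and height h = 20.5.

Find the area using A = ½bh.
A = ½·b·h = ½·9.3·20.5 = ½·190.65 = 95.325

Area = 95.325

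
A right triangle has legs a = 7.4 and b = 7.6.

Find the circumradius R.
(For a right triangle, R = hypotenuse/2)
Hypotenuse c = √(a² + b²) = √(54.76 + 57.76) = √112.52 ≈ 10.6075
R = c/2 ≈ 10.6075/2 ≈ 5.30377

R = 5.304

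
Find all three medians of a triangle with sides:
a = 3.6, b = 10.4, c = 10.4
Median formula: m_a = ½√(2b² + 2c² − a²) (and cyclically). a² = 12.96, b² = 108.16, c² = 108.16.
m_a = ½√(2·108.16 + 2·108.16 − 12.96) = ½√419.68 ≈ ½·20.4861 ≈ 10.243
m_b = ½√(2·12.96 + 2·108.16 − 108.16) = ½√134.08 ≈ ½·11.5793 ≈ 5.78965
m_c = ½√(2·12.96 + 2·108.16 − 108.16) = ½√134.08 ≈ ½·11.5793 ≈ 5.78965

m_a = 10.24, m_b = 5.79, m_c = 5.79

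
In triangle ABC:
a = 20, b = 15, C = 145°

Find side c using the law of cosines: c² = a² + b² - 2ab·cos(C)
c² = 20² + 15² − 2·20·15·cos(145°)
cos(145°) ≈ -0.819152
c² ≈ 400 + 225 − 600·(-0.819152) ≈ 625 + 491.491 ≈ 1116.49
c ≈ √1116.49 ≈ 33.4139

c = 33.41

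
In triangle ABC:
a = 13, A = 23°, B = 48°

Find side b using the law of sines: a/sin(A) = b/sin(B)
a/sin(A) = b/sin(B)  ⇒  b = a·sin(B)/sin(A) = 13·sin(48°)/sin(23°)
sin(48°) ≈ 0.743145, sin(23°) ≈ 0.390731
b ≈ 13·0.743145/0.390731 ≈ 9.66088/0.390731 ≈ 24.7251

b = 24.73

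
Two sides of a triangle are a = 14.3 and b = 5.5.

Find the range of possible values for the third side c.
Triangle inequality: |a − b| < c < a + b
|a − b| = |14.3 − 5.5| = 8.8
a + b = 14.3 + 5.5 = 19.8

8.8 < c < 19.8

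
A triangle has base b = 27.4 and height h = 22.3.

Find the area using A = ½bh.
A = ½·b·h = ½·27.4·22.3 = ½·611.02 = 305.51

Area = 305.51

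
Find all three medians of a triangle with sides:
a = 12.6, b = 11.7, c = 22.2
Median formula: m_a = ½√(2b² + 2c² − a²) (and cyclically). a² = 158.76, b² = 136.89, c² = 492.84.
m_a = ½√(2·136.89 + 2·492.84 − 158.76) = ½√1100.7 ≈ ½·33.1768 ≈ 16.5884
m_b = ½√(2·158.76 + 2·492.84 − 136.89) = ½√1166.31 ≈ ½·34.1513 ≈ 17.0756
m_c = ½√(2·158.76 + 2·136.89 − 492.84) = ½√98.46 ≈ ½·9.9227 ≈ 4.96135

m_a = 16.59, m_b = 17.08, m_c = 4.961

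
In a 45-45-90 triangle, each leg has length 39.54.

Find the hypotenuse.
In a 45-45-90 triangle the sides are in ratio 1 : 1 : √2, so hypotenuse = leg·√2.
Hypotenuse = 39.54·√2 ≈ 39.54·1.41421 ≈ 55.918

Hypotenuse = 39.54√2 = 55.92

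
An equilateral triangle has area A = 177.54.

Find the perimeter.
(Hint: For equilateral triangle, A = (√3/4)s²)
A = (√3/4)s²  ⇒  s² = 4A/√3 = 4·177.54/√3 = 710.16/1.73205 ≈ 410.011
s ≈ √410.011 ≈ 20.2487
Perimeter = 3s ≈ 3·20.2487 ≈ 60.7462

Perimeter = 60.75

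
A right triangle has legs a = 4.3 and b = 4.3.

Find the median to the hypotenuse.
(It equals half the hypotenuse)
Hypotenuse c = √(a² + b²) = √(18.49 + 18.49) = √36.98 ≈ 6.08112
Median to hypotenuse = c/2 ≈ 6.08112/2 ≈ 3.04056

Median = 3.041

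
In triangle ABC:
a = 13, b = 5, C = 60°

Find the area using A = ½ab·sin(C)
A = ½·a·b·sin(C) = ½·13·5·sin(60°)
sin(60°) ≈ 0.866025
A ≈ ½·65·0.866025 = 32.5·0.866025 ≈ 28.1458

Area = 28.15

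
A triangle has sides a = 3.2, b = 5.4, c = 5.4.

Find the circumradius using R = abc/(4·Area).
First find the area with Heron's formula.
s = (3.2 + 5.4 + 5.4)/2 = 7
Area = √(s(s−a)(s−b)(s−c)) = √(7·3.8·1.6·1.6) ≈ √68.096 ≈ 8.25203
abc = 3.2·5.4·5.4 = 93.312
R = abc/(4·Area) ≈ 93.312/(4·8.25203) = 93.312/33.0081 ≈ 2.82694

R = 2.827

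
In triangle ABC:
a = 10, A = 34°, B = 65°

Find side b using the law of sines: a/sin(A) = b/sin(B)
a/sin(A) = b/sin(B)  ⇒  b = a·sin(B)/sin(A) = 10·sin(65°)/sin(34°)
sin(65°) ≈ 0.906308, sin(34°) ≈ 0.559193
b ≈ 10·0.906308/0.559193 ≈ 9.06308/0.559193 ≈ 16.2074

b = 16.21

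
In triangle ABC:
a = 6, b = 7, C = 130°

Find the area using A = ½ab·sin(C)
A = ½·a·b·sin(C) = ½·6·7·sin(130°)
sin(130°) ≈ 0.766044
A ≈ ½·42·0.766044 = 21·0.766044 ≈ 16.0869

Area = 16.09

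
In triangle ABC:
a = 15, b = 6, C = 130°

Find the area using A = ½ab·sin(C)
A = ½·a·b·sin(C) = ½·15·6·sin(130°)
sin(130°) ≈ 0.766044
A ≈ ½·90·0.766044 = 45·0.766044 ≈ 34.472

Area = 34.47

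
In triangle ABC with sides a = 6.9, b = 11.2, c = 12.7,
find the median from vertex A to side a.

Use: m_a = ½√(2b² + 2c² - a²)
m_a = ½√(2·11.2² + 2·12.7² − 6.9²) = ½√(2·125.44 + 2·161.29 − 47.61) = ½√(250.88 + 322.58 − 47.61) = ½√525.85
√525.85 ≈ 22.9314, so m_a ≈ 11.4657

m_a = 11.47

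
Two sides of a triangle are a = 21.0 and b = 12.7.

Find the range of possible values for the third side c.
Triangle inequality: |a − b| < c < a + b
|a − b| = |21.0 − 12.7| = 8.3
a + b = 21.0 + 12.7 = 33.7

8.3 < c < 33.7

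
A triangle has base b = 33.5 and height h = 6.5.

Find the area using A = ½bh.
A = ½·b·h = ½·33.5·6.5 = ½·217.75 = 108.875

Area = 108.875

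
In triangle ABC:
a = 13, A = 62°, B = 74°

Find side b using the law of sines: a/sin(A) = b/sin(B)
a/sin(A) = b/sin(B)  ⇒  b = a·sin(B)/sin(A) = 13·sin(74°)/sin(62°)
sin(74°) ≈ 0.961262, sin(62°) ≈ 0.882948
b ≈ 13·0.961262/0.882948 ≈ 12.4964/0.882948 ≈ 14.1531

b = 14.15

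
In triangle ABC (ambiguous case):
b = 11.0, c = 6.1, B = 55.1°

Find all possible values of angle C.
b/sin(B) = c/sin(C)  ⇒  sin(C) = c·sin(B)/b = 6.1·sin(55.1°)/11.0
sin(55.1°) ≈ 0.820152
sin(C) ≈ 6.1·0.820152/11.0 ≈ 5.00293/11.0 ≈ 0.454811
Candidate 1: C₁ = arcsin(0.454811) ≈ 27.0528°  →  A = 180° − 55.1° − 27.0528° ≈ 97.8472° > 0, valid
Candidate 2: C₂ = 180° − C₁ ≈ 152.947°  →  A = 180° − 55.1° − 152.947° ≈ -28.0472° ≤ 0, not a valid triangle

C = 27.05° (one solution)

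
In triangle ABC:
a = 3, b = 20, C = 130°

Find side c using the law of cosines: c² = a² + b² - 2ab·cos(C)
c² = 3² + 20² − 2·3·20·cos(130°)
cos(130°) ≈ -0.642788
c² ≈ 9 + 400 − 120·(-0.642788) ≈ 409 + 77.1345 ≈ 486.135
c ≈ √486.135 ≈ 22.0485

c = 22.05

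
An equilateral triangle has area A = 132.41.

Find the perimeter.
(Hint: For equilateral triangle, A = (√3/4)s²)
A = (√3/4)s²  ⇒  s² = 4A/√3 = 4·132.41/√3 = 529.64/1.73205 ≈ 305.788
s ≈ √305.788 ≈ 17.4868
Perimeter = 3s ≈ 3·17.4868 ≈ 52.4604

Perimeter = 52.46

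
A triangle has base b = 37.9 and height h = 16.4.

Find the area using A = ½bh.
A = ½·b·h = ½·37.9·16.4 = ½·621.56 = 310.78

Area = 310.78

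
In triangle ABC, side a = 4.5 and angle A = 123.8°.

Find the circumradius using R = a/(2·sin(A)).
R = a/(2·sin(A)) = 4.5/(2·sin(123.8°))
sin(123.8°) ≈ 0.830984
R ≈ 4.5/(2·0.830984) = 4.5/1.66197 ≈ 2.70763

R = 2.708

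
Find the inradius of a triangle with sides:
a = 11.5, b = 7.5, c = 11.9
r = Area/s where s is the semi-perimeter.
s = (11.5 + 7.5 + 11.9)/2 = 30.9/2 = 15.45
Area = √(s(s−a)(s−b)(s−c)) = √(15.45·3.95·7.95·3.55) ≈ √1722.35 ≈ 41.5012
r ≈ 41.5012/15.45 ≈ 2.68616

r = 2.686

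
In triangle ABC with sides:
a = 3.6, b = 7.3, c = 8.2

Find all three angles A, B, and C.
Law of cosines for each angle (a² = 12.96, b² = 53.29, c² = 67.24):
cos(A) = (b² + c² − a²)/(2bc) = (53.29 + 67.24 − 12.96)/(2·7.3·8.2) = 107.57/119.72 ≈ 0.898513  ⇒  A ≈ 26.0367°
cos(B) = (a² + c² − b²)/(2ac) = (12.96 + 67.24 − 53.29)/(2·3.6·8.2) = 26.91/59.04 ≈ 0.455793  ⇒  B ≈ 62.8841°
cos(C) = (a² + b² − c²)/(2ab) = (12.96 + 53.29 − 67.24)/(2·3.6·7.3) = -0.99/52.56 ≈ -0.0188356  ⇒  C ≈ 91.0793°
Check: A + B + C ≈ 180°

A = 26.04°, B = 62.88°, C = 91.08°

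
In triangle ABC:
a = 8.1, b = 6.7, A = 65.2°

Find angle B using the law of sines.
a/sin(A) = b/sin(B)  ⇒  sin(B) = b·sin(A)/a = 6.7·sin(65.2°)/8.1
sin(65.2°) ≈ 0.907777
sin(B) ≈ 6.7·0.907777/8.1 ≈ 6.08211/8.1 ≈ 0.750878
B = arcsin(0.750878) ≈ 48.6665°
(Since b ≤ a we need B ≤ A, so the obtuse alternative 180° − 48.6665° ≈ 131.334° is rejected.)

B = 48.67°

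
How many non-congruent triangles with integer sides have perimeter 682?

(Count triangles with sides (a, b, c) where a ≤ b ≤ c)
Let a ≤ b ≤ c with a + b + c = 682. The only binding inequality is a + b > c, i.e. 682 − c > c, so c < 682/2; and c ≥ 682/3 since c is the largest side.
So 228 ≤ c ≤ 340. For each c, b runs from ⌈(682 − c)/2⌉ up to c (then a = 682 − b − c satisfies 1 ≤ a ≤ b automatically), giving c − ⌈(682 − c)/2⌉ + 1 choices.
Summing over c: 2 + 3 + 5 + 6 + … + 168 + 170  (113 terms, c = 228, …, 340) = 9690
Check (closed form: nearest integer to p²/48 for even p, (p+3)²/48 for odd p): 682²/48 = 465124/48 ≈ 9690.08 → 9690

9690 triangles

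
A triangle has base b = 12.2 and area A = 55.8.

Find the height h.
A = ½·b·h  ⇒  h = 2A/b = 2·55.8/12.2 = 111.6/12.2 ≈ 9.14754

h = 9.148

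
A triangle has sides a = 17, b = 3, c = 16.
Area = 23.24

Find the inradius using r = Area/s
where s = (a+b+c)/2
s = (17 + 3 + 16)/2 = 36/2 = 18
r = Area/s = 23.24/18 ≈ 1.29111

r = 1.291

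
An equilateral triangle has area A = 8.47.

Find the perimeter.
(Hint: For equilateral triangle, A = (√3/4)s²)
A = (√3/4)s²  ⇒  s² = 4A/√3 = 4·8.47/√3 = 33.88/1.73205 ≈ 19.5606
s ≈ √19.5606 ≈ 4.42274
Perimeter = 3s ≈ 3·4.42274 ≈ 13.2682

Perimeter = 13.27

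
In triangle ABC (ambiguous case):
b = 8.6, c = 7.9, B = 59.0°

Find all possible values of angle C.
b/sin(B) = c/sin(C)  ⇒  sin(C) = c·sin(B)/b = 7.9·sin(59.0°)/8.6
sin(59.0°) ≈ 0.857167
sin(C) ≈ 7.9·0.857167/8.6 ≈ 6.77162/8.6 ≈ 0.787398
Candidate 1: C₁ = arcsin(0.787398) ≈ 51.943°  →  A = 180° − 59.0° − 51.943° ≈ 69.057° > 0, valid
Candidate 2: C₂ = 180° − C₁ ≈ 128.057°  →  A = 180° − 59.0° − 128.057° ≈ -7.057° ≤ 0, not a valid triangle

C = 51.94° (one solution)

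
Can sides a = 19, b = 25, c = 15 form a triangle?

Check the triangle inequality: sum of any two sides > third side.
a + b vs c: 19 + 25 = 44 > 15  ✓
a + c vs b: 19 + 15 = 34 > 25  ✓
b + c vs a: 25 + 15 = 40 > 19  ✓

Yes, triangle inequality satisfied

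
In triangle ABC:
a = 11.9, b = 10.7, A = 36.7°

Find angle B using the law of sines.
a/sin(A) = b/sin(B)  ⇒  sin(B) = b·sin(A)/a = 10.7·sin(36.7°)/11.9
sin(36.7°) ≈ 0.597625
sin(B) ≈ 10.7·0.597625/11.9 ≈ 6.39459/11.9 ≈ 0.53736
B = arcsin(0.53736) ≈ 32.5041°
(Since b ≤ a we need B ≤ A, so the obtuse alternative 180° − 32.5041° ≈ 147.496° is rejected.)

B = 32.5°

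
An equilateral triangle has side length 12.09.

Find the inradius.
r = Area/s with s the semi-perimeter.
Area = (√3/4)·12.09² = (√3/4)·146.1681 ≈ 0.433013·146.1681 ≈ 63.2926
s = 3·12.09/2 = 18.135
r ≈ 63.2926/18.135 ≈ 3.49008
(Equivalently r = side/(2√3) = 12.09/3.4641 ≈ 3.49008.)

r = 3.49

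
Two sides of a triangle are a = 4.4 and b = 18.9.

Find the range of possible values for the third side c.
Triangle inequality: |a − b| < c < a + b
|a − b| = |4.4 − 18.9| = 14.5
a + b = 4.4 + 18.9 = 23.3

14.5 < c < 23.3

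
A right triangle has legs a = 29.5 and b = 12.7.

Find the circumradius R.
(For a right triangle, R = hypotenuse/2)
Hypotenuse c = √(a² + b²) = √(870.25 + 161.29) = √1031.54 ≈ 32.1176
R = c/2 ≈ 32.1176/2 ≈ 16.0588

R = 16.06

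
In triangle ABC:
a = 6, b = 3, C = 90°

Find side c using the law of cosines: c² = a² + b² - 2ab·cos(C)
c² = 6² + 3² − 2·6·3·cos(90°)
cos(90°) ≈ 0
c² ≈ 36 + 9 − 36·(0) ≈ 45 − 0 ≈ 45
c ≈ √45 ≈ 6.7082

c = 6.708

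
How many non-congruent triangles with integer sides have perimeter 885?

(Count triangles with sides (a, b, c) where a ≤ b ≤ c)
Let a ≤ b ≤ c with a + b + c = 885. The only binding inequality is a + b > c, i.e. 885 − c > c, so c < 885/2; and c ≥ 885/3 since c is the largest side.
So 295 ≤ c ≤ 442. For each c, b runs from ⌈(885 − c)/2⌉ up to c (then a = 885 − b − c satisfies 1 ≤ a ≤ b automatically), giving c − ⌈(885 − c)/2⌉ + 1 choices.
Summing over c: 1 + 2 + 4 + 5 + … + 220 + 221  (148 terms, c = 295, …, 442) = 16428
Check (closed form: nearest integer to p²/48 for even p, (p+3)²/48 for odd p): (885+3)²/48 = 888²/48 = 788544/48 ≈ 16428.00 → 16428

16428 triangles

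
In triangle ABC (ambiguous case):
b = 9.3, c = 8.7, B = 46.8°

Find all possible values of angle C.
b/sin(B) = c/sin(C)  ⇒  sin(C) = c·sin(B)/b = 8.7·sin(46.8°)/9.3
sin(46.8°) ≈ 0.728969
sin(C) ≈ 8.7·0.728969/9.3 ≈ 6.34203/9.3 ≈ 0.681938
Candidate 1: C₁ = arcsin(0.681938) ≈ 42.9953°  →  A = 180° − 46.8° − 42.9953° ≈ 90.2047° > 0, valid
Candidate 2: C₂ = 180° − C₁ ≈ 137.005°  →  A = 180° − 46.8° − 137.005° ≈ -3.8047° ≤ 0, not a valid triangle

C = 43° (one solution)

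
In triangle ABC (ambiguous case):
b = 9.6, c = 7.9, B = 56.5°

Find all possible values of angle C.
b/sin(B) = c/sin(C)  ⇒  sin(C) = c·sin(B)/b = 7.9·sin(56.5°)/9.6
sin(56.5°) ≈ 0.833886
sin(C) ≈ 7.9·0.833886/9.6 ≈ 6.5877/9.6 ≈ 0.686219
Candidate 1: C₁ = arcsin(0.686219) ≈ 43.3315°  →  A = 180° − 56.5° − 43.3315° ≈ 80.1685° > 0, valid
Candidate 2: C₂ = 180° − C₁ ≈ 136.668°  →  A = 180° − 56.5° − 136.668° ≈ -13.1685° ≤ 0, not a valid triangle

C = 43.33° (one solution)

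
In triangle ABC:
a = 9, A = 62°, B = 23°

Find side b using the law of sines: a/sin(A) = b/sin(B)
a/sin(A) = b/sin(B)  ⇒  b = a·sin(B)/sin(A) = 9·sin(23°)/sin(62°)
sin(23°) ≈ 0.390731, sin(62°) ≈ 0.882948
b ≈ 9·0.390731/0.882948 ≈ 3.51658/0.882948 ≈ 3.98277

b = 3.983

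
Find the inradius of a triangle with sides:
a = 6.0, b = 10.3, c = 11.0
r = Area/s where s is the semi-perimeter.
s = (6.0 + 10.3 + 11.0)/2 = 27.3/2 = 13.65
Area = √(s(s−a)(s−b)(s−c)) = √(13.65·7.65·3.35·2.65) ≈ √927.011 ≈ 30.4469
r ≈ 30.4469/13.65 ≈ 2.23054

r = 2.231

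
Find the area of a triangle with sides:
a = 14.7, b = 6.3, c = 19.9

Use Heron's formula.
s = (14.7 + 6.3 + 19.9)/2 = 40.9/2 = 20.45
s − a = 5.75, s − b = 14.15, s − c = 0.55
s(s−a)(s−b)(s−c) = 20.45·5.75·14.15·0.55 ≈ 915.125
Area = √915.125 ≈ 30.251

Area = 30.25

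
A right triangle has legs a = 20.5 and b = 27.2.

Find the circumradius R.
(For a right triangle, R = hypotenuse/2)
Hypotenuse c = √(a² + b²) = √(420.25 + 739.84) = √1160.09 ≈ 34.0601
R = c/2 ≈ 34.0601/2 ≈ 17.03

R = 17.03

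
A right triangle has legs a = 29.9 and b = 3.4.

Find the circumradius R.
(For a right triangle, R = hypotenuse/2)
Hypotenuse c = √(a² + b²) = √(894.01 + 11.56) = √905.57 ≈ 30.0927
R = c/2 ≈ 30.0927/2 ≈ 15.0463

R = 15.05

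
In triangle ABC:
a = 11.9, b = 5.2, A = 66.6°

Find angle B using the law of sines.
a/sin(A) = b/sin(B)  ⇒  sin(B) = b·sin(A)/a = 5.2·sin(66.6°)/11.9
sin(66.6°) ≈ 0.917755
sin(B) ≈ 5.2·0.917755/11.9 ≈ 4.77232/11.9 ≈ 0.401036
B = arcsin(0.401036) ≈ 23.6429°
(Since b ≤ a we need B ≤ A, so the obtuse alternative 180° − 23.6429° ≈ 156.357° is rejected.)

B = 23.64°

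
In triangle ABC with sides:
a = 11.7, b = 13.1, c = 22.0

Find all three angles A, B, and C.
Law of cosines for each angle (a² = 136.89, b² = 171.61, c² = 484):
cos(A) = (b² + c² − a²)/(2bc) = (171.61 + 484 − 136.89)/(2·13.1·22.0) = 518.72/576.4 ≈ 0.899931  ⇒  A ≈ 25.8511°
cos(B) = (a² + c² − b²)/(2ac) = (136.89 + 484 − 171.61)/(2·11.7·22.0) = 449.28/514.8 ≈ 0.872727  ⇒  B ≈ 29.2229°
cos(C) = (a² + b² − c²)/(2ab) = (136.89 + 171.61 − 484)/(2·11.7·13.1) = -175.5/306.54 ≈ -0.572519  ⇒  C ≈ 124.926°
Check: A + B + C ≈ 180°

A = 25.85°, B = 29.22°, C = 124.9°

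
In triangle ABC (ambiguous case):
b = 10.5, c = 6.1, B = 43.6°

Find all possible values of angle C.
b/sin(B) = c/sin(C)  ⇒  sin(C) = c·sin(B)/b = 6.1·sin(43.6°)/10.5
sin(43.6°) ≈ 0.68962
sin(C) ≈ 6.1·0.68962/10.5 ≈ 4.20668/10.5 ≈ 0.400636
Candidate 1: C₁ = arcsin(0.400636) ≈ 23.618°  →  A = 180° − 43.6° − 23.618° ≈ 112.782° > 0, valid
Candidate 2: C₂ = 180° − C₁ ≈ 156.382°  →  A = 180° − 43.6° − 156.382° ≈ -19.982° ≤ 0, not a valid triangle

C = 23.62° (one solution)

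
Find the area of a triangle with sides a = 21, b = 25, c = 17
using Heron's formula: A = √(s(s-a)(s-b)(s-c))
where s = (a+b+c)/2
s = (21 + 25 + 17)/2 = 63/2 = 31.5
s − a = 10.5, s − b = 6.5, s − c = 14.5
s(s−a)(s−b)(s−c) = 31.5·10.5·6.5·14.5 = 31173.1875
Area = √31173.1875 ≈ 176.559

s = 31.5, Area = 176.6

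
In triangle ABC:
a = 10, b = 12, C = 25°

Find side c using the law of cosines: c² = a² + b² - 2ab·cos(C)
c² = 10² + 12² − 2·10·12·cos(25°)
cos(25°) ≈ 0.906308
c² ≈ 100 + 144 − 240·(0.906308) ≈ 244 − 217.514 ≈ 26.4861
c ≈ √26.4861 ≈ 5.14647

c = 5.146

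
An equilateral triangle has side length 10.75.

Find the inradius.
r = Area/s with s the semi-perimeter.
Area = (√3/4)·10.75² = (√3/4)·115.5625 ≈ 0.433013·115.5625 ≈ 50.04
s = 3·10.75/2 = 16.125
r ≈ 50.04/16.125 ≈ 3.10326
(Equivalently r = side/(2√3) = 10.75/3.4641 ≈ 3.10326.)

r = 3.103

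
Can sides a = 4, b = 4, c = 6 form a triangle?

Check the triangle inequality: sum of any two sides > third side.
a + b vs c: 4 + 4 = 8 > 6  ✓
a + c vs b: 4 + 6 = 10 > 4  ✓
b + c vs a: 4 + 6 = 10 > 4  ✓

Yes, triangle inequality satisfied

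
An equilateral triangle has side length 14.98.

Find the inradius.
r = Area/s with s the semi-perimeter.
Area = (√3/4)·14.98² = (√3/4)·224.4004 ≈ 0.433013·224.4004 ≈ 97.1682
s = 3·14.98/2 = 22.47
r ≈ 97.1682/22.47 ≈ 4.32435
(Equivalently r = side/(2√3) = 14.98/3.4641 ≈ 4.32435.)

r = 4.324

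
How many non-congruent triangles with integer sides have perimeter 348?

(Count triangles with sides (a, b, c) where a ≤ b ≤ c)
Let a ≤ b ≤ c with a + b + c = 348. The only binding inequality is a + b > c, i.e. 348 − c > c, so c < 348/2; and c ≥ 348/3 since c is the largest side.
So 116 ≤ c ≤ 173. For each c, b runs from ⌈(348 − c)/2⌉ up to c (then a = 348 − b − c satisfies 1 ≤ a ≤ b automatically), giving c − ⌈(348 − c)/2⌉ + 1 choices.
Summing over c: 1 + 2 + 4 + 5 + … + 85 + 86  (58 terms, c = 116, …, 173) = 2523
Check (closed form: nearest integer to p²/48 for even p, (p+3)²/48 for odd p): 348²/48 = 121104/48 ≈ 2523.00 → 2523

2523 triangles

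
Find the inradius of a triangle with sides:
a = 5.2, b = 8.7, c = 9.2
r = Area/s where s is the semi-perimeter.
s = (5.2 + 8.7 + 9.2)/2 = 23.1/2 = 11.55
Area = √(s(s−a)(s−b)(s−c)) = √(11.55·6.35·2.85·2.35) ≈ √491.211 ≈ 22.1633
r ≈ 22.1633/11.55 ≈ 1.9189

r = 1.919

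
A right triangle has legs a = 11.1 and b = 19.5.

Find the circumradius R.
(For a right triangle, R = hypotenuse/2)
Hypotenuse c = √(a² + b²) = √(123.21 + 380.25) = √503.46 ≈ 22.4379
R = c/2 ≈ 22.4379/2 ≈ 11.219

R = 11.22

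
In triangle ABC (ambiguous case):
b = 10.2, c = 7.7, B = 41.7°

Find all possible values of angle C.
b/sin(B) = c/sin(C)  ⇒  sin(C) = c·sin(B)/b = 7.7·sin(41.7°)/10.2
sin(41.7°) ≈ 0.66523
sin(C) ≈ 7.7·0.66523/10.2 ≈ 5.12227/10.2 ≈ 0.502184
Candidate 1: C₁ = arcsin(0.502184) ≈ 30.1446°  →  A = 180° − 41.7° − 30.1446° ≈ 108.155° > 0, valid
Candidate 2: C₂ = 180° − C₁ ≈ 149.855°  →  A = 180° − 41.7° − 149.855° ≈ -11.5554° ≤ 0, not a valid triangle

C = 30.14° (one solution)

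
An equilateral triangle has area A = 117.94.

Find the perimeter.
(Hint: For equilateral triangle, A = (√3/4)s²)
A = (√3/4)s²  ⇒  s² = 4A/√3 = 4·117.94/√3 = 471.76/1.73205 ≈ 272.371
s ≈ √272.371 ≈ 16.5037
Perimeter = 3s ≈ 3·16.5037 ≈ 49.511

Perimeter = 49.51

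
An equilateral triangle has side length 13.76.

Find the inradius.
r = Area/s with s the semi-perimeter.
Area = (√3/4)·13.76² = (√3/4)·189.3376 ≈ 0.433013·189.3376 ≈ 81.9856
s = 3·13.76/2 = 20.64
r ≈ 81.9856/20.64 ≈ 3.97217
(Equivalently r = side/(2√3) = 13.76/3.4641 ≈ 3.97217.)

r = 3.972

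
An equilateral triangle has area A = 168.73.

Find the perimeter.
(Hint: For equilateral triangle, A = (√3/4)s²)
A = (√3/4)s²  ⇒  s² = 4A/√3 = 4·168.73/√3 = 674.92/1.73205 ≈ 389.665
s ≈ √389.665 ≈ 19.7399
Perimeter = 3s ≈ 3·19.7399 ≈ 59.2198

Perimeter = 59.22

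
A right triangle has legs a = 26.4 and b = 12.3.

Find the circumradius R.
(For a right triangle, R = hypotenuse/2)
Hypotenuse c = √(a² + b²) = √(696.96 + 151.29) = √848.25 ≈ 29.1247
R = c/2 ≈ 29.1247/2 ≈ 14.5624

R = 14.56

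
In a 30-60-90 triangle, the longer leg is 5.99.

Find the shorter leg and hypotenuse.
In a 30-60-90 triangle the sides are in ratio 1 : √3 : 2, so short leg = long leg/√3 and hypotenuse = 2·(short leg).
Short leg = 5.99/√3 ≈ 5.99/1.73205 ≈ 3.45833
Hypotenuse = 2·3.45833 ≈ 6.91666

Short leg = 3.458, Hypotenuse = 6.917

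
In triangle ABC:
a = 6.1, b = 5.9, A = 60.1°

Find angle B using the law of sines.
a/sin(A) = b/sin(B)  ⇒  sin(B) = b·sin(A)/a = 5.9·sin(60.1°)/6.1
sin(60.1°) ≈ 0.866897
sin(B) ≈ 5.9·0.866897/6.1 ≈ 5.11469/6.1 ≈ 0.838474
B = arcsin(0.838474) ≈ 56.9793°
(Since b ≤ a we need B ≤ A, so the obtuse alternative 180° − 56.9793° ≈ 123.021° is rejected.)

B = 56.98°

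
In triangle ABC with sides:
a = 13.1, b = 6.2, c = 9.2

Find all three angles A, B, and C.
Law of cosines for each angle (a² = 171.61, b² = 38.44, c² = 84.64):
cos(A) = (b² + c² − a²)/(2bc) = (38.44 + 84.64 − 171.61)/(2·6.2·9.2) = -48.53/114.08 ≈ -0.425403  ⇒  A ≈ 115.176°
cos(B) = (a² + c² − b²)/(2ac) = (171.61 + 84.64 − 38.44)/(2·13.1·9.2) = 217.81/241.04 ≈ 0.903626  ⇒  B ≈ 25.3611°
cos(C) = (a² + b² − c²)/(2ab) = (171.61 + 38.44 − 84.64)/(2·13.1·6.2) = 125.41/162.44 ≈ 0.772039  ⇒  C ≈ 39.4627°
Check: A + B + C ≈ 180°

A = 115.2°, B = 25.36°, C = 39.46°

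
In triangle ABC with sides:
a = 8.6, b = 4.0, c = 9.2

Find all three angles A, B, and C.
Law of cosines for each angle (a² = 73.96, b² = 16, c² = 84.64):
cos(A) = (b² + c² − a²)/(2bc) = (16 + 84.64 − 73.96)/(2·4.0·9.2) = 26.68/73.6 ≈ 0.3625  ⇒  A ≈ 68.7462°
cos(B) = (a² + c² − b²)/(2ac) = (73.96 + 84.64 − 16)/(2·8.6·9.2) = 142.6/158.24 ≈ 0.901163  ⇒  B ≈ 25.6887°
cos(C) = (a² + b² − c²)/(2ab) = (73.96 + 16 − 84.64)/(2·8.6·4.0) = 5.32/68.8 ≈ 0.0773256  ⇒  C ≈ 85.5651°
Check: A + B + C ≈ 180°

A = 68.75°, B = 25.69°, C = 85.57°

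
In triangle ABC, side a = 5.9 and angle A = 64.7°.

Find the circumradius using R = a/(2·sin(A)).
R = a/(2·sin(A)) = 5.9/(2·sin(64.7°))
sin(64.7°) ≈ 0.904083
R ≈ 5.9/(2·0.904083) = 5.9/1.80817 ≈ 3.26298

R = 3.263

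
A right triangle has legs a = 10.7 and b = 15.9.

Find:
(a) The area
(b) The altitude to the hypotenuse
(a) The legs are perpendicular, so Area = ½·a·b = ½·10.7·15.9 = ½·170.13 = 85.065
(b) Hypotenuse c = √(a² + b²) = √(114.49 + 252.81) = √367.3 ≈ 19.1651
    Area = ½·c·h_c  ⇒  h_c = 2·Area/c = 170.13/19.1651 ≈ 8.87709

Area = 85.065, h_c = 8.877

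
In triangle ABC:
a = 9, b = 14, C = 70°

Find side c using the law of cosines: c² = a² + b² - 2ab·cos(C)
c² = 9² + 14² − 2·9·14·cos(70°)
cos(70°) ≈ 0.34202
c² ≈ 81 + 196 − 252·(0.34202) ≈ 277 − 86.1891 ≈ 190.811
c ≈ √190.811 ≈ 13.8134

c = 13.81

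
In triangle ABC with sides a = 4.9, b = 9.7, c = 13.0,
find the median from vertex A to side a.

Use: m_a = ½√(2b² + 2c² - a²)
m_a = ½√(2·9.7² + 2·13.0² − 4.9²) = ½√(2·94.09 + 2·169 − 24.01) = ½√(188.18 + 338 − 24.01) = ½√502.17
√502.17 ≈ 22.4091, so m_a ≈ 11.2046

m_a = 11.2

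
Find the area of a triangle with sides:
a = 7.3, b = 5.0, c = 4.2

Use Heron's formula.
s = (7.3 + 5.0 + 4.2)/2 = 16.5/2 = 8.25
s − a = 0.95, s − b = 3.25, s − c = 4.05
s(s−a)(s−b)(s−c) = 8.25·0.95·3.25·4.05 ≈ 103.161
Area = √103.161 ≈ 10.1568

Area = 10.16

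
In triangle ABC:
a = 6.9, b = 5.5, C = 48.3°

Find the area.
Two sides and the included angle (SAS): A = ½·a·b·sin(C) = ½·6.9·5.5·sin(48.3°)
sin(48.3°) ≈ 0.746638
A ≈ ½·37.95·0.746638 = 18.975·0.746638 ≈ 14.1675

Area = 14.17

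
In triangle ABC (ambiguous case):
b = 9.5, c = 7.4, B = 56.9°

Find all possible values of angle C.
b/sin(B) = c/sin(C)  ⇒  sin(C) = c·sin(B)/b = 7.4·sin(56.9°)/9.5
sin(56.9°) ≈ 0.837719
sin(C) ≈ 7.4·0.837719/9.5 ≈ 6.19912/9.5 ≈ 0.652539
Candidate 1: C₁ = arcsin(0.652539) ≈ 40.7333°  →  A = 180° − 56.9° − 40.7333° ≈ 82.3667° > 0, valid
Candidate 2: C₂ = 180° − C₁ ≈ 139.267°  →  A = 180° − 56.9° − 139.267° ≈ -16.1667° ≤ 0, not a valid triangle

C = 40.73° (one solution)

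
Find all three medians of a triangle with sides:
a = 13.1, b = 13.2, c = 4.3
Median formula: m_a = ½√(2b² + 2c² − a²) (and cyclically). a² = 171.61, b² = 174.24, c² = 18.49.
m_a = ½√(2·174.24 + 2·18.49 − 171.61) = ½√213.85 ≈ ½·14.6236 ≈ 7.31181
m_b = ½√(2·171.61 + 2·18.49 − 174.24) = ½√205.96 ≈ ½·14.3513 ≈ 7.17565
m_c = ½√(2·171.61 + 2·174.24 − 18.49) = ½√673.21 ≈ ½·25.9463 ≈ 12.9731

m_a = 7.312, m_b = 7.176, m_c = 12.97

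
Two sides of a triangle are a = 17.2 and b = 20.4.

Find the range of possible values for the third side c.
Triangle inequality: |a − b| < c < a + b
|a − b| = |17.2 − 20.4| = 3.2
a + b = 17.2 + 20.4 = 37.6

3.2 < c < 37.6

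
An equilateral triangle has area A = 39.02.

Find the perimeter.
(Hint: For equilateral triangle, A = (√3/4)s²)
A = (√3/4)s²  ⇒  s² = 4A/√3 = 4·39.02/√3 = 156.08/1.73205 ≈ 90.1128
s ≈ √90.1128 ≈ 9.49278
Perimeter = 3s ≈ 3·9.49278 ≈ 28.4783

Perimeter = 28.48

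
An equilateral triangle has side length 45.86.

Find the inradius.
r = Area/s with s the semi-perimeter.
Area = (√3/4)·45.86² = (√3/4)·2103.1396 ≈ 0.433013·2103.1396 ≈ 910.686
s = 3·45.86/2 = 68.79
r ≈ 910.686/68.79 ≈ 13.2386
(Equivalently r = side/(2√3) = 45.86/3.4641 ≈ 13.2386.)

r = 13.24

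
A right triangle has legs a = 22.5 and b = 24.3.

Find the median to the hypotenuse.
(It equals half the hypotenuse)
Hypotenuse c = √(a² + b²) = √(506.25 + 590.49) = √1096.74 ≈ 33.1171
Median to hypotenuse = c/2 ≈ 33.1171/2 ≈ 16.5585

Median = 16.56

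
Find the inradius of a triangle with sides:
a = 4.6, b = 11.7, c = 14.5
r = Area/s where s is the semi-perimeter.
s = (4.6 + 11.7 + 14.5)/2 = 30.8/2 = 15.4
Area = √(s(s−a)(s−b)(s−c)) = √(15.4·10.8·3.7·0.9) ≈ √553.846 ≈ 23.5339
r ≈ 23.5339/15.4 ≈ 1.52818

r = 1.528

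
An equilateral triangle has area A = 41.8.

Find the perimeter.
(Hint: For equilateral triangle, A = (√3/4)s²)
A = (√3/4)s²  ⇒  s² = 4A/√3 = 4·41.8/√3 = 167.2/1.73205 ≈ 96.533
s ≈ √96.533 ≈ 9.82512
Perimeter = 3s ≈ 3·9.82512 ≈ 29.4754

Perimeter = 29.48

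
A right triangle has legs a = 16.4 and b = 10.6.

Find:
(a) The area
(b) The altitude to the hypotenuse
(a) The legs are perpendicular, so Area = ½·a·b = ½·16.4·10.6 = ½·173.84 = 86.92
(b) Hypotenuse c = √(a² + b²) = √(268.96 + 112.36) = √381.32 ≈ 19.5274
    Area = ½·c·h_c  ⇒  h_c = 2·Area/c = 173.84/19.5274 ≈ 8.90236

Area = 86.92, h_c = 8.902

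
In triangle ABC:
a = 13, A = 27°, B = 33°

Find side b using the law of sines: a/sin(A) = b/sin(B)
a/sin(A) = b/sin(B)  ⇒  b = a·sin(B)/sin(A) = 13·sin(33°)/sin(27°)
sin(33°) ≈ 0.544639, sin(27°) ≈ 0.45399
b ≈ 13·0.544639/0.45399 ≈ 7.08031/0.45399 ≈ 15.5957

b = 15.6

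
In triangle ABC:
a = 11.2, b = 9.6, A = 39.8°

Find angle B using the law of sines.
a/sin(A) = b/sin(B)  ⇒  sin(B) = b·sin(A)/a = 9.6·sin(39.8°)/11.2
sin(39.8°) ≈ 0.64011
sin(B) ≈ 9.6·0.64011/11.2 ≈ 6.14505/11.2 ≈ 0.548665
B = arcsin(0.548665) ≈ 33.2755°
(Since b ≤ a we need B ≤ A, so the obtuse alternative 180° − 33.2755° ≈ 146.724° is rejected.)

B = 33.28°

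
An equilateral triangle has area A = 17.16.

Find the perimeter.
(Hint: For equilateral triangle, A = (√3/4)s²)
A = (√3/4)s²  ⇒  s² = 4A/√3 = 4·17.16/√3 = 68.64/1.73205 ≈ 39.6293
s ≈ √39.6293 ≈ 6.29518
Perimeter = 3s ≈ 3·6.29518 ≈ 18.8855

Perimeter = 18.89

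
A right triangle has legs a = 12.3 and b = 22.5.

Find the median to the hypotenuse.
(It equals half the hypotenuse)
Hypotenuse c = √(a² + b²) = √(151.29 + 506.25) = √657.54 ≈ 25.6425
Median to hypotenuse = c/2 ≈ 25.6425/2 ≈ 12.8213

Median = 12.82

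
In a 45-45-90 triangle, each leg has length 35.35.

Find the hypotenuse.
In a 45-45-90 triangle the sides are in ratio 1 : 1 : √2, so hypotenuse = leg·√2.
Hypotenuse = 35.35·√2 ≈ 35.35·1.41421 ≈ 49.9924

Hypotenuse = 35.35√2 = 49.99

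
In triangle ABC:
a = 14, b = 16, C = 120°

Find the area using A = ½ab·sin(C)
A = ½·a·b·sin(C) = ½·14·16·sin(120°)
sin(120°) ≈ 0.866025
A ≈ ½·224·0.866025 = 112·0.866025 ≈ 96.9948

Area = 96.99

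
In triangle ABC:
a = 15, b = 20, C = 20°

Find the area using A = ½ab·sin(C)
A = ½·a·b·sin(C) = ½·15·20·sin(20°)
sin(20°) ≈ 0.34202
A ≈ ½·300·0.34202 = 150·0.34202 ≈ 51.303

Area = 51.3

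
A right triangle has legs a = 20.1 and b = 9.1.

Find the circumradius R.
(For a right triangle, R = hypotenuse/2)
Hypotenuse c = √(a² + b²) = √(404.01 + 82.81) = √486.82 ≈ 22.064
R = c/2 ≈ 22.064/2 ≈ 11.032

R = 11.03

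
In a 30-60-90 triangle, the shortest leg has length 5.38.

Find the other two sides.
In a 30-60-90 triangle the sides are in ratio 1 : √3 : 2 (short leg : long leg : hypotenuse).
Long leg = 5.38·√3 ≈ 5.38·1.73205 ≈ 9.31843
Hypotenuse = 2·5.38 = 10.76

Long leg = 5.38√3 = 9.318, Hypotenuse = 10.76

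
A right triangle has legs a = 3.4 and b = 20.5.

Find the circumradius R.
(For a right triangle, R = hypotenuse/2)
Hypotenuse c = √(a² + b²) = √(11.56 + 420.25) = √431.81 ≈ 20.78
R = c/2 ≈ 20.78/2 ≈ 10.39

R = 10.39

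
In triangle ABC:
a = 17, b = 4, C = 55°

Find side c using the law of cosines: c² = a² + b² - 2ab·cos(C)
c² = 17² + 4² − 2·17·4·cos(55°)
cos(55°) ≈ 0.573576
c² ≈ 289 + 16 − 136·(0.573576) ≈ 305 − 78.0064 ≈ 226.994
c ≈ √226.994 ≈ 15.0663

c = 15.07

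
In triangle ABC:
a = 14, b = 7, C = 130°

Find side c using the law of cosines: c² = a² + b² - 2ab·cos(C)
c² = 14² + 7² − 2·14·7·cos(130°)
cos(130°) ≈ -0.642788
c² ≈ 196 + 49 − 196·(-0.642788) ≈ 245 + 125.986 ≈ 370.986
c ≈ √370.986 ≈ 19.261

c = 19.26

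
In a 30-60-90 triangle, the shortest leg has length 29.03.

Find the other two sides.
In a 30-60-90 triangle the sides are in ratio 1 : √3 : 2 (short leg : long leg : hypotenuse).
Long leg = 29.03·√3 ≈ 29.03·1.73205 ≈ 50.2814
Hypotenuse = 2·29.03 = 58.06

Long leg = 29.03√3 = 50.28, Hypotenuse = 58.06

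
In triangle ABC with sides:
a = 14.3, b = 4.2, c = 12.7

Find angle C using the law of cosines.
c² = a² + b² − 2ab·cos(C)  ⇒  cos(C) = (a² + b² − c²)/(2ab)
cos(C) = (14.3² + 4.2² − 12.7²)/(2·14.3·4.2) = (204.49 + 17.64 − 161.29)/120.12 = 60.84/120.12 ≈ 0.506494
C = arccos(0.506494) ≈ 59.5695°

C = 59.57°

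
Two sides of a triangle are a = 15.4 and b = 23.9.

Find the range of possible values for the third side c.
Triangle inequality: |a − b| < c < a + b
|a − b| = |15.4 − 23.9| = 8.5
a + b = 15.4 + 23.9 = 39.3

8.5 < c < 39.3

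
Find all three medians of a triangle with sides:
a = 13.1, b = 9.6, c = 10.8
Median formula: m_a = ½√(2b² + 2c² − a²) (and cyclically). a² = 171.61, b² = 92.16, c² = 116.64.
m_a = ½√(2·92.16 + 2·116.64 − 171.61) = ½√245.99 ≈ ½·15.6841 ≈ 7.84203
m_b = ½√(2·171.61 + 2·116.64 − 92.16) = ½√484.34 ≈ ½·22.0077 ≈ 11.0039
m_c = ½√(2·171.61 + 2·92.16 − 116.64) = ½√410.9 ≈ ½·20.2707 ≈ 10.1353

m_a = 7.842, m_b = 11, m_c = 10.14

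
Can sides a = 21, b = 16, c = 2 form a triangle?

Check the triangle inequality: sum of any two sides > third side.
a + b vs c: 21 + 16 = 37 > 2  ✓
a + c vs b: 21 + 2 = 23 > 16  ✓
b + c vs a: 16 + 2 = 18 ≤ 21  ✗

No: 16 + 2 = 18 is not > 21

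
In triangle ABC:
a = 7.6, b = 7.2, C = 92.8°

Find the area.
Two sides and the included angle (SAS): A = ½·a·b·sin(C) = ½·7.6·7.2·sin(92.8°)
sin(92.8°) ≈ 0.998806
A ≈ ½·54.72·0.998806 = 27.36·0.998806 ≈ 27.3273

Area = 27.33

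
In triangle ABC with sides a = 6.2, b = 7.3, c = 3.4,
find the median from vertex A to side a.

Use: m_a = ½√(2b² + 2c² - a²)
m_a = ½√(2·7.3² + 2·3.4² − 6.2²) = ½√(2·53.29 + 2·11.56 − 38.44) = ½√(106.58 + 23.12 − 38.44) = ½√91.26
√91.26 ≈ 9.55301, so m_a ≈ 4.7765

m_a = 4.777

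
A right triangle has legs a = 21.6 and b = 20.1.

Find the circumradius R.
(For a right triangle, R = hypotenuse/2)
Hypotenuse c = √(a² + b²) = √(466.56 + 404.01) = √870.57 ≈ 29.5054
R = c/2 ≈ 29.5054/2 ≈ 14.7527

R = 14.75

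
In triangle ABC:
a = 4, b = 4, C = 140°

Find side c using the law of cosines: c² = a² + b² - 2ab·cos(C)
c² = 4² + 4² − 2·4·4·cos(140°)
cos(140°) ≈ -0.766044
c² ≈ 16 + 16 − 32·(-0.766044) ≈ 32 + 24.5134 ≈ 56.5134
c ≈ √56.5134 ≈ 7.51754

c = 7.518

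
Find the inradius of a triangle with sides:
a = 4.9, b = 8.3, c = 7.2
r = Area/s where s is the semi-perimeter.
s = (4.9 + 8.3 + 7.2)/2 = 20.4/2 = 10.2
Area = √(s(s−a)(s−b)(s−c)) = √(10.2·5.3·1.9·3) ≈ √308.142 ≈ 17.554
r ≈ 17.554/10.2 ≈ 1.72098

r = 1.721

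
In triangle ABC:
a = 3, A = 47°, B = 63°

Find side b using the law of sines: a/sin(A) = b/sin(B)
a/sin(A) = b/sin(B)  ⇒  b = a·sin(B)/sin(A) = 3·sin(63°)/sin(47°)
sin(63°) ≈ 0.891007, sin(47°) ≈ 0.731354
b ≈ 3·0.891007/0.731354 ≈ 2.67302/0.731354 ≈ 3.65489

b = 3.655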